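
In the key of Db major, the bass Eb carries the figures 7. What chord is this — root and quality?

The figures 7 indicate a seventh chord in root position.
In root position the bass is the root, so the root is Eb.
The chord tones are Eb, Gb, Bb, Db, giving Eb minor seventh.

Eb minor seventh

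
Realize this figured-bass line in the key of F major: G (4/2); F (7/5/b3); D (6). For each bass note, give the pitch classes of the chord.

G (6/4/2): G, A, C, E.
F (7/5/b3): F, Ab, C, E.
D (6/3): D, F, Bb.

G, A, C, E | F, Ab, C, E | D, F, Bb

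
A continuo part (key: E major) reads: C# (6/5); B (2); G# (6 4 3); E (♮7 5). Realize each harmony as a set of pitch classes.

C# (6/5/3): C#, E, G#, A.
B (6/4/2): B, C#, E, G#.
G# (6/4/3): G#, B, C#, E.
E (♮7/5/3): E, G#, B, D.

C#, E, G#, A | B, C#, E, G# | G#, B, C#, E | E, G#, B, D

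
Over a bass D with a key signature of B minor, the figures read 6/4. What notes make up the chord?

D, G, B

A fourth above D in this key is G.
A sixth above D in this key is B.
Together with the bass D, this spells G major in second inversion.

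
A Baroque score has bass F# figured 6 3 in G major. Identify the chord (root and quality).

D major

The figures 6 3 indicate a triad in first inversion.
In first inversion the root lies a sixth above the bass: a sixth above F# in G major is D.
The chord tones are F#, A, D, giving D major.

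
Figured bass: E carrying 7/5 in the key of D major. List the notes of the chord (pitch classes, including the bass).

E, G, B, D

The written figures 7/5 are shorthand for 7/5/3: the 3 is implied.
A third above E in this key is G.
A fifth above E in this key is B.
A seventh above E in this key is D.
Together with the bass E, this spells E minor seventh in root position.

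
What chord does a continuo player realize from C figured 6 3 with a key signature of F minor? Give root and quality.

Ab major

The figures 6 3 indicate a triad in first inversion.
In first inversion the root lies a sixth above the bass: a sixth above C in F minor is Ab.
The chord tones are C, Eb, Ab, giving Ab major.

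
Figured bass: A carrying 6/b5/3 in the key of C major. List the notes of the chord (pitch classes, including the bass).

A, C, Eb, F

A third above A in this key is C.
A fifth above A in this key is E, lowered to Eb by the flat.
A sixth above A in this key is F.
Together with the bass A, this spells F dominant seventh in first inversion.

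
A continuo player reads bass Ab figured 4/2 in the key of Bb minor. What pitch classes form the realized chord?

Ab, Bb, Db, F

The written figures 4/2 are shorthand for 6/4/2: the 6 is implied.
A second above Ab in this key is Bb.
A fourth above Ab in this key is Db.
A sixth above Ab in this key is F.
Together with the bass Ab, this spells Bb minor seventh in third inversion.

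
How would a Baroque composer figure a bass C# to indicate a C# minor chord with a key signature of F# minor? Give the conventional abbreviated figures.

no figures

C# is the root of C# minor, so the chord is in root position.
A triad in root position is figured 5/3, conventionally abbreviated (no figures — root-position triad).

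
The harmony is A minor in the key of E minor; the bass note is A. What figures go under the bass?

A is the root of A minor, so the chord is in root position.
A triad in root position is figured 5/3, conventionally abbreviated (no figures — root-position triad).

no figures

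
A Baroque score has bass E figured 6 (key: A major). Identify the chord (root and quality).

The figures 6 indicate a triad in first inversion.
In first inversion the root lies a sixth above the bass: a sixth above E in A major is C#.
The chord tones are E, G#, C#, giving C# minor.

C# minor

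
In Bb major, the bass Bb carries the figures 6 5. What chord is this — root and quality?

The figures 6 5 indicate a seventh chord in first inversion.
In first inversion the root lies a sixth above the bass: a sixth above Bb in Bb major is G.
The chord tones are Bb, D, F, G, giving G minor seventh.

G minor seventh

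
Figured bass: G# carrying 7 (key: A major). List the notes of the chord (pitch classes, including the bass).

G#, B, D, F#

The written figures 7 are shorthand for 7/5/3: the 5/3 are implied.
A third above G# in this key is B.
A fifth above G# in this key is D.
A seventh above G# in this key is F#.
Together with the bass G#, this spells G# half-diminished seventh in root position.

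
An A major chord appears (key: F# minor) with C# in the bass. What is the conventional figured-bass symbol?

6

C# is the third of A major, so the chord is in first inversion.
A triad in first inversion is figured 6/3, conventionally abbreviated 6.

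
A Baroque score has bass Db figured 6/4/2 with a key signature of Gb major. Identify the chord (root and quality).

The figures 6/4/2 indicate a seventh chord in third inversion.
In third inversion the root lies a second above the bass: a second above Db in Gb major is Eb.
The chord tones are Db, Eb, Gb, Bb, giving Eb minor seventh.

Eb minor seventh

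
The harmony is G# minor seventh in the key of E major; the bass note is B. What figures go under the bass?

B is the third of G# minor seventh, so the chord is in first inversion.
A seventh chord in first inversion is figured 6/5/3, conventionally abbreviated 6/5.

6/5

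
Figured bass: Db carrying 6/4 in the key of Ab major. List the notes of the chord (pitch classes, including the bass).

Db, G, Bb

A fourth above Db in this key is G.
A sixth above Db in this key is Bb.
Together with the bass Db, this spells G diminished in second inversion.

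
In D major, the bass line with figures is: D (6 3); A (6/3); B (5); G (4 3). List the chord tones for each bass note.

D, F#, B | A, C#, F# | B, D, F# | G, B, C#, E

D (6/3): D, F#, B.
A (6/3): A, C#, F#.
B (5/3): B, D, F#.
G (6/4/3): G, B, C#, E.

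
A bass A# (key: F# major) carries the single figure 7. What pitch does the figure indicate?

G#

Counting 6 letter steps above A# lands on G; in F# major, that letter is G#.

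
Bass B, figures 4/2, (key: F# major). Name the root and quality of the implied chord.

The figures 4/2 indicate a seventh chord in third inversion.
In third inversion the root lies a second above the bass: a second above B in F# major is C#.
The chord tones are B, C#, E#, G#, giving C# dominant seventh.

C# dominant seventh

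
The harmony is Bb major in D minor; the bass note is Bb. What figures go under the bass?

Bb is the root of Bb major, so the chord is in root position.
A triad in root position is figured 5/3, conventionally abbreviated (no figures — root-position triad).

no figures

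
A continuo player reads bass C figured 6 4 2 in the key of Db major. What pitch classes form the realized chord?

C, Db, F, Ab

A second above C in this key is Db.
A fourth above C in this key is F.
A sixth above C in this key is Ab.
Together with the bass C, this spells Db major seventh in third inversion.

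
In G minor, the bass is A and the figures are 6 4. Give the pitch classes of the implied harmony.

A, D, F

A fourth above A in this key is D.
A sixth above A in this key is F.
Together with the bass A, this spells D minor in second inversion.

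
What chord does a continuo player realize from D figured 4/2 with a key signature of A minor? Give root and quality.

The figures 4/2 indicate a seventh chord in third inversion.
In third inversion the root lies a second above the bass: a second above D in A minor is E.
The chord tones are D, E, G, B, giving E minor seventh.

E minor seventh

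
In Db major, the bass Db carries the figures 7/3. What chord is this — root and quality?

The figures 7/3 indicate a seventh chord in root position.
In root position the bass is the root, so the root is Db.
The chord tones are Db, F, Ab, C, giving Db major seventh.

Db major seventh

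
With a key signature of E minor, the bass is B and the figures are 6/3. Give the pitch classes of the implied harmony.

A third above B in this key is D.
A sixth above B in this key is G.
Together with the bass B, this spells G major in first inversion.

B, D, G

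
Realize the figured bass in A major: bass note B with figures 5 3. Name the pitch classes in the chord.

A third above B in this key is D.
A fifth above B in this key is F#.
Together with the bass B, this spells B minor in root position.

B, D, F#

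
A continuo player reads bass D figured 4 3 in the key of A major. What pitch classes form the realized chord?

The written figures 4 3 are shorthand for 6/4/3: the 6 is implied.
A third above D in this key is F#.
A fourth above D in this key is G#.
A sixth above D in this key is B.
Together with the bass D, this spells G# half-diminished seventh in second inversion.

D, F#, G#, B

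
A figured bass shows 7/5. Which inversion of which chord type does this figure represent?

7/5 is shorthand for 7/5/3.
Intervals of 7/5/3 above the bass form a seventh chord; the bass is the root, so this is root position.

seventh chord, root position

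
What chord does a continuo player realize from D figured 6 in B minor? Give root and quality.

The figures 6 indicate a triad in first inversion.
In first inversion the root lies a sixth above the bass: a sixth above D in B minor is B.
The chord tones are D, F#, B, giving B minor.

B minor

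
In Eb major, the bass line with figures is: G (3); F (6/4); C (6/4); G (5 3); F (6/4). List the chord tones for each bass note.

G (5/3): G, Bb, D.
F (6/4): F, Bb, D.
C (6/4): C, F, Ab.
G (5/3): G, Bb, D.
F (6/4): F, Bb, D.

G, Bb, D | F, Bb, D | C, F, Ab | G, Bb, D | F, Bb, D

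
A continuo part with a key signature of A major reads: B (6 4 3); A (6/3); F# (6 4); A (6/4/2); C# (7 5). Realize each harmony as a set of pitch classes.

B (6/4/3): B, D, E, G#.
A (6/3): A, C#, F#.
F# (6/4): F#, B, D.
A (6/4/2): A, B, D, F#.
C# (7/5/3): C#, E, G#, B.

B, D, E, G# | A, C#, F# | F#, B, D | A, B, D, F# | C#, E, G#, B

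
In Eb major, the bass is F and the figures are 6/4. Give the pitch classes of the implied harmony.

F, Bb, D

A fourth above F in this key is Bb.
A sixth above F in this key is D.
Together with the bass F, this spells Bb major in second inversion.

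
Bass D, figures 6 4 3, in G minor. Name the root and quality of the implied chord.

The figures 6 4 3 indicate a seventh chord in second inversion.
In second inversion the root lies a fourth above the bass: a fourth above D in G minor is G.
The chord tones are D, F, G, Bb, giving G minor seventh.

G minor seventh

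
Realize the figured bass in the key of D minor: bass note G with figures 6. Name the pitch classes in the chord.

The written figures 6 are shorthand for 6/3: the 3 is implied.
A third above G in this key is Bb.
A sixth above G in this key is E.
Together with the bass G, this spells E diminished in first inversion.

G, Bb, E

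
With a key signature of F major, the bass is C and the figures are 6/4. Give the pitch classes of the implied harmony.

C, F, A

A fourth above C in this key is F.
A sixth above C in this key is A.
Together with the bass C, this spells F major in second inversion.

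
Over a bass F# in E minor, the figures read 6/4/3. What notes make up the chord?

A third above F# in this key is A.
A fourth above F# in this key is B.
A sixth above F# in this key is D.
Together with the bass F#, this spells B minor seventh in second inversion.

F#, A, B, D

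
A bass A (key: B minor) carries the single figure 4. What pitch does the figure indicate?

Counting 3 letter steps above A lands on D; in B minor, that letter is D.

D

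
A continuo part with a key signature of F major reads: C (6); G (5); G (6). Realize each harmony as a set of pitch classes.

C, E, A | G, Bb, D | G, Bb, E

C (6/3): C, E, A.
G (5/3): G, Bb, D.
G (6/3): G, Bb, E.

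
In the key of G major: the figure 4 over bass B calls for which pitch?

Counting 3 letter steps above B lands on E; in G major, that letter is E.

E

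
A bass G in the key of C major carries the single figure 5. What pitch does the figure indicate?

Counting 4 letter steps above G lands on D; in C major, that letter is D.

D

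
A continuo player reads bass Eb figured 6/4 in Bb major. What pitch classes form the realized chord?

A fourth above Eb in this key is A.
A sixth above Eb in this key is C.
Together with the bass Eb, this spells A diminished in second inversion.

Eb, A, C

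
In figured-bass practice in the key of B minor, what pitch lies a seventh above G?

F#

Counting 6 letter steps above G lands on F; in B minor, that letter is F#.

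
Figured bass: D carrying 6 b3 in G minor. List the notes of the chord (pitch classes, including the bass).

A third above D in this key is F, lowered to Fb by the flat.
A sixth above D in this key is Bb.

D, Fb, Bb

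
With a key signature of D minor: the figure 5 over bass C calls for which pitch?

G

Counting 4 letter steps above C lands on G; in D minor, that letter is G.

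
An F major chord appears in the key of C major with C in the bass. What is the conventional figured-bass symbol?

C is the fifth of F major, so the chord is in second inversion.
A triad in second inversion is figured 6/4, conventionally abbreviated 6/4.

6/4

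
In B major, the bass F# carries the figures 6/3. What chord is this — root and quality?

D# minor

The figures 6/3 indicate a triad in first inversion.
In first inversion the root lies a sixth above the bass: a sixth above F# in B major is D#.
The chord tones are F#, A#, D#, giving D# minor.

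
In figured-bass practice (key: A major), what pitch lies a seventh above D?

Counting 6 letter steps above D lands on C; in A major, that letter is C#.

C#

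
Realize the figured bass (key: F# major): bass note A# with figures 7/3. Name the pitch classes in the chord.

The written figures 7/3 are shorthand for 7/5/3: the 5 is implied.
A third above A# in this key is C#.
A fifth above A# in this key is E#.
A seventh above A# in this key is G#.
Together with the bass A#, this spells A# minor seventh in root position.

A#, C#, E#, G#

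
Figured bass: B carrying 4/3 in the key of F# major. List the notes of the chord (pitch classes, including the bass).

B, D#, E#, G#

The written figures 4/3 are shorthand for 6/4/3: the 6 is implied.
A third above B in this key is D#.
A fourth above B in this key is E#.
A sixth above B in this key is G#.
Together with the bass B, this spells E# half-diminished seventh in second inversion.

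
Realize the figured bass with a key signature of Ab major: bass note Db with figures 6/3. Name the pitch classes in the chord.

Db, F, Bb

A third above Db in this key is F.
A sixth above Db in this key is Bb.
Together with the bass Db, this spells Bb minor in first inversion.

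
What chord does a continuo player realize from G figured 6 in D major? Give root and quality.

The figures 6 indicate a triad in first inversion.
In first inversion the root lies a sixth above the bass: a sixth above G in D major is E.
The chord tones are G, B, E, giving E minor.

E minor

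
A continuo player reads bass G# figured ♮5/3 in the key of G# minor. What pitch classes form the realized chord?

A third above G# in this key is B.
A fifth above G# in this key is D#, made natural (D) by the ♮ figure.
Together with the bass G#, this spells G# diminished in root position.

G#, B, D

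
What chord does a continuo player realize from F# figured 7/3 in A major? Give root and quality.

F# minor seventh

The figures 7/3 indicate a seventh chord in root position.
In root position the bass is the root, so the root is F#.
The chord tones are F#, A, C#, E, giving F# minor seventh.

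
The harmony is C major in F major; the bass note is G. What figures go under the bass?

6/4

G is the fifth of C major, so the chord is in second inversion.
A triad in second inversion is figured 6/4, conventionally abbreviated 6/4.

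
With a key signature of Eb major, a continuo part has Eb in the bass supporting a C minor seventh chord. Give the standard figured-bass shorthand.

6/5

Eb is the third of C minor seventh, so the chord is in first inversion.
A seventh chord in first inversion is figured 6/5/3, conventionally abbreviated 6/5.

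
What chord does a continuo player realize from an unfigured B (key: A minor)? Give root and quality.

An unfigured bass indicates a triad in root position.
In root position the bass is the root, so the root is B.
The chord tones are B, D, F, giving B diminished.

B diminished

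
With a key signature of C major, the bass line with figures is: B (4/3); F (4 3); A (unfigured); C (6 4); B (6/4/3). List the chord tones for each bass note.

B, D, E, G | F, A, B, D | A, C, E | C, F, A | B, D, E, G

B (6/4/3): B, D, E, G.
F (6/4/3): F, A, B, D.
A (5/3): A, C, E.
C (6/4): C, F, A.
B (6/4/3): B, D, E, G.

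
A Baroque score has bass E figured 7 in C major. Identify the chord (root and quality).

The figures 7 indicate a seventh chord in root position.
In root position the bass is the root, so the root is E.
The chord tones are E, G, B, D, giving E minor seventh.

E minor seventh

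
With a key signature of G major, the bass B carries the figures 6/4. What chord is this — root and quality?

E minor

The figures 6/4 indicate a triad in second inversion.
In second inversion the root lies a fourth above the bass: a fourth above B in G major is E.
The chord tones are B, E, G, giving E minor.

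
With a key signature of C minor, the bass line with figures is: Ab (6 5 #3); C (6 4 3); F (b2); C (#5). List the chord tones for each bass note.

Ab, C#, Eb, F | C, Eb, F, Ab | F, Gb, Bb, D | C, Eb, G#

Ab (6/5/#3): Ab, C#, Eb, F.
C (6/4/3): C, Eb, F, Ab.
F (6/4/b2): F, Gb, Bb, D.
C (#5/3): C, Eb, G#.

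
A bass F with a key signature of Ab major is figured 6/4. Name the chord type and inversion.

Intervals of 6/4 above the bass form a triad; the bass is the fifth, so this is second inversion.

triad, second inversion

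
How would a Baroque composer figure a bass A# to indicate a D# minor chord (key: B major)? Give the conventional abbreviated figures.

A# is the fifth of D# minor, so the chord is in second inversion.
A triad in second inversion is figured 6/4, conventionally abbreviated 6/4.

6/4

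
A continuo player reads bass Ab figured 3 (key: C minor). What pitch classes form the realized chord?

Ab, C, Eb

The written figures 3 are shorthand for 5/3: the 5 is implied.
A third above Ab in this key is C.
A fifth above Ab in this key is Eb.
Together with the bass Ab, this spells Ab major in root position.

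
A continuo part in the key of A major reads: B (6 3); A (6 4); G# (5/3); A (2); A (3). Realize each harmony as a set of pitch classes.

B (6/3): B, D, G#.
A (6/4): A, D, F#.
G# (5/3): G#, B, D.
A (6/4/2): A, B, D, F#.
A (5/3): A, C#, E.

B, D, G# | A, D, F# | G#, B, D | A, B, D, F# | A, C#, E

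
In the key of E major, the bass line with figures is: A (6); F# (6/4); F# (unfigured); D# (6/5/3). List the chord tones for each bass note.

A (6/3): A, C#, F#.
F# (6/4): F#, B, D#.
F# (5/3): F#, A, C#.
D# (6/5/3): D#, F#, A, B.

A, C#, F# | F#, B, D# | F#, A, C# | D#, F#, A, B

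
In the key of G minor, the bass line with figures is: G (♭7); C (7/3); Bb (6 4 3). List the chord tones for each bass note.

G (b7/5/3): G, Bb, D, Fb.
C (7/5/3): C, Eb, G, Bb.
Bb (6/4/3): Bb, D, Eb, G.

G, Bb, D, Fb | C, Eb, G, Bb | Bb, D, Eb, G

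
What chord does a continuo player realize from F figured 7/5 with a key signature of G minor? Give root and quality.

F dominant seventh

The figures 7/5 indicate a seventh chord in root position.
In root position the bass is the root, so the root is F.
The chord tones are F, A, C, Eb, giving F dominant seventh.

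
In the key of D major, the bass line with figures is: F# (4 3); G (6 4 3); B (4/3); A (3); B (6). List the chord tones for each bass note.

F# (6/4/3): F#, A, B, D.
G (6/4/3): G, B, C#, E.
B (6/4/3): B, D, E, G.
A (5/3): A, C#, E.
B (6/3): B, D, G.

F#, A, B, D | G, B, C#, E | B, D, E, G | A, C#, E | B, D, G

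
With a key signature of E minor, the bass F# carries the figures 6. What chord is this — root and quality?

D major

The figures 6 indicate a triad in first inversion.
In first inversion the root lies a sixth above the bass: a sixth above F# in E minor is D.
The chord tones are F#, A, D, giving D major.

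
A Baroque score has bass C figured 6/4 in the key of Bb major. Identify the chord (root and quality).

F major

The figures 6/4 indicate a triad in second inversion.
In second inversion the root lies a fourth above the bass: a fourth above C in Bb major is F.
The chord tones are C, F, A, giving F major.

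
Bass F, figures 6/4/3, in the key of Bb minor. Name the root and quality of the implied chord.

Bb minor seventh

The figures 6/4/3 indicate a seventh chord in second inversion.
In second inversion the root lies a fourth above the bass: a fourth above F in Bb minor is Bb.
The chord tones are F, Ab, Bb, Db, giving Bb minor seventh.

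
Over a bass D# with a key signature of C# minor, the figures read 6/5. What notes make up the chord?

D#, F#, A, B

The written figures 6/5 are shorthand for 6/5/3: the 3 is implied.
A third above D# in this key is F#.
A fifth above D# in this key is A.
A sixth above D# in this key is B.
Together with the bass D#, this spells B dominant seventh in first inversion.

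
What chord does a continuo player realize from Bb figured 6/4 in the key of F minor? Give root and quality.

The figures 6/4 indicate a triad in second inversion.
In second inversion the root lies a fourth above the bass: a fourth above Bb in F minor is Eb.
The chord tones are Bb, Eb, G, giving Eb major.

Eb major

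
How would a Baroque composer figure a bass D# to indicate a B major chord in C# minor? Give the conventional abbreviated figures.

6

D# is the third of B major, so the chord is in first inversion.
A triad in first inversion is figured 6/3, conventionally abbreviated 6.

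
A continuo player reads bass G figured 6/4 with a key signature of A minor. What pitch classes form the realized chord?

G, C, E

A fourth above G in this key is C.
A sixth above G in this key is E.
Together with the bass G, this spells C major in second inversion.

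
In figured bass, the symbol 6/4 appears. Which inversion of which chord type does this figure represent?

triad, second inversion

Intervals of 6/4 above the bass form a triad; the bass is the fifth, so this is second inversion.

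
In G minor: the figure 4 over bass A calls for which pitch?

D

Counting 3 letter steps above A lands on D; in G minor, that letter is D.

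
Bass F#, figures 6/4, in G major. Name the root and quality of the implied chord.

B minor

The figures 6/4 indicate a triad in second inversion.
In second inversion the root lies a fourth above the bass: a fourth above F# in G major is B.
The chord tones are F#, B, D, giving B minor.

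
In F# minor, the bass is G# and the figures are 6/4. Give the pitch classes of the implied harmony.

G#, C#, E

A fourth above G# in this key is C#.
A sixth above G# in this key is E.
Together with the bass G#, this spells C# minor in second inversion.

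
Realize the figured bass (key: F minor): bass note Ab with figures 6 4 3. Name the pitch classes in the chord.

A third above Ab in this key is C.
A fourth above Ab in this key is Db.
A sixth above Ab in this key is F.
Together with the bass Ab, this spells Db major seventh in second inversion.

Ab, C, Db, F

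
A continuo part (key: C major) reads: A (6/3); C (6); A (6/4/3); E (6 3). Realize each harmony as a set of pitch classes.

A, C, F | C, E, A | A, C, D, F | E, G, C

A (6/3): A, C, F.
C (6/3): C, E, A.
A (6/4/3): A, C, D, F.
E (6/3): E, G, C.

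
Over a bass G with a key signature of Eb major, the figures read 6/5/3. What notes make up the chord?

G, Bb, D, Eb

A third above G in this key is Bb.
A fifth above G in this key is D.
A sixth above G in this key is Eb.
Together with the bass G, this spells Eb major seventh in first inversion.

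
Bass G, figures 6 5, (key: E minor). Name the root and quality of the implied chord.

E minor seventh

The figures 6 5 indicate a seventh chord in first inversion.
In first inversion the root lies a sixth above the bass: a sixth above G in E minor is E.
The chord tones are G, B, D, E, giving E minor seventh.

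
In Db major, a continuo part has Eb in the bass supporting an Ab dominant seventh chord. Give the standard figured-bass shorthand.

Eb is the fifth of Ab dominant seventh, so the chord is in second inversion.
A seventh chord in second inversion is figured 6/4/3, conventionally abbreviated 4/3.

4/3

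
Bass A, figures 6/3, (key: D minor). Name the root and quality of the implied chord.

The figures 6/3 indicate a triad in first inversion.
In first inversion the root lies a sixth above the bass: a sixth above A in D minor is F.
The chord tones are A, C, F, giving F major.

F major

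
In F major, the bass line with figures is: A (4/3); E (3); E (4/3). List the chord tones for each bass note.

A (6/4/3): A, C, D, F.
E (5/3): E, G, Bb.
E (6/4/3): E, G, A, C.

A, C, D, F | E, G, Bb | E, G, A, C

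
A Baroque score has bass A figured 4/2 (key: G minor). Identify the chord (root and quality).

The figures 4/2 indicate a seventh chord in third inversion.
In third inversion the root lies a second above the bass: a second above A in G minor is Bb.
The chord tones are A, Bb, D, F, giving Bb major seventh.

Bb major seventh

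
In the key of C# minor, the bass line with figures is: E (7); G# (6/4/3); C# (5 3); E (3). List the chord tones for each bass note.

E (7/5/3): E, G#, B, D#.
G# (6/4/3): G#, B, C#, E.
C# (5/3): C#, E, G#.
E (5/3): E, G#, B.

E, G#, B, D# | G#, B, C#, E | C#, E, G# | E, G#, B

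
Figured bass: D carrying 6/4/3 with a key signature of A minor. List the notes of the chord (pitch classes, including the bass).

A third above D in this key is F.
A fourth above D in this key is G.
A sixth above D in this key is B.
Together with the bass D, this spells G dominant seventh in second inversion.

D, F, G, B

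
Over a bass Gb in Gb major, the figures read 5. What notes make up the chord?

The written figures 5 are shorthand for 5/3: the 3 is implied.
A third above Gb in this key is Bb.
A fifth above Gb in this key is Db.
Together with the bass Gb, this spells Gb major in root position.

Gb, Bb, Db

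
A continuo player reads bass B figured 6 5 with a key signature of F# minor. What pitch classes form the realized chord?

The written figures 6 5 are shorthand for 6/5/3: the 3 is implied.
A third above B in this key is D.
A fifth above B in this key is F#.
A sixth above B in this key is G#.
Together with the bass B, this spells G# half-diminished seventh in first inversion.

B, D, F#, G#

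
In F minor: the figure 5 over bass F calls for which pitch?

C

Counting 4 letter steps above F lands on C; in F minor, that letter is C.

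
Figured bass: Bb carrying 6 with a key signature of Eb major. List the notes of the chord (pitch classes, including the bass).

The written figures 6 are shorthand for 6/3: the 3 is implied.
A third above Bb in this key is D.
A sixth above Bb in this key is G.
Together with the bass Bb, this spells G minor in first inversion.

Bb, D, G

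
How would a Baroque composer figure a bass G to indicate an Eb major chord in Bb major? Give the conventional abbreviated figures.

G is the third of Eb major, so the chord is in first inversion.
A triad in first inversion is figured 6/3, conventionally abbreviated 6.

6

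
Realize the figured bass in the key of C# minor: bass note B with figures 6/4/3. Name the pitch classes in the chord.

A third above B in this key is D#.
A fourth above B in this key is E.
A sixth above B in this key is G#.
Together with the bass B, this spells E major seventh in second inversion.

B, D#, E, G#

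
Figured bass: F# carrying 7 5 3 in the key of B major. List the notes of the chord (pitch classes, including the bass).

F#, A#, C#, E

A third above F# in this key is A#.
A fifth above F# in this key is C#.
A seventh above F# in this key is E.
Together with the bass F#, this spells F# dominant seventh in root position.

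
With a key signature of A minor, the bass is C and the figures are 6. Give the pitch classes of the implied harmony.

C, E, A

The written figures 6 are shorthand for 6/3: the 3 is implied.
A third above C in this key is E.
A sixth above C in this key is A.
Together with the bass C, this spells A minor in first inversion.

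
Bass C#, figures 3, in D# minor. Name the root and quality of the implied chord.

C# major

The figures 3 indicate a triad in root position.
In root position the bass is the root, so the root is C#.
The chord tones are C#, E#, G#, giving C# major.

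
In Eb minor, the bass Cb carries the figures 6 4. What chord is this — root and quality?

The figures 6 4 indicate a triad in second inversion.
In second inversion the root lies a fourth above the bass: a fourth above Cb in Eb minor is F.
The chord tones are Cb, F, Ab, giving F diminished.

F diminished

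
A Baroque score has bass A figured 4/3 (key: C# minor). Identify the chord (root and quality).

The figures 4/3 indicate a seventh chord in second inversion.
In second inversion the root lies a fourth above the bass: a fourth above A in C# minor is D#.
The chord tones are A, C#, D#, F#, giving D# half-diminished seventh.

D# half-diminished seventh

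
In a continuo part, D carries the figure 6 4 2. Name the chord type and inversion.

Intervals of 6/4/2 above the bass form a seventh chord; the bass is the seventh, so this is third inversion.

seventh chord, third inversion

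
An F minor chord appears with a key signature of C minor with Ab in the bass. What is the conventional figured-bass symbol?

6

Ab is the third of F minor, so the chord is in first inversion.
A triad in first inversion is figured 6/3, conventionally abbreviated 6.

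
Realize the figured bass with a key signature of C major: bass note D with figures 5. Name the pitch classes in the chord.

D, F, A

The written figures 5 are shorthand for 5/3: the 3 is implied.
A third above D in this key is F.
A fifth above D in this key is A.
Together with the bass D, this spells D minor in root position.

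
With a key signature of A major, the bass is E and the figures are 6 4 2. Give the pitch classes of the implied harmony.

E, F#, A, C#

A second above E in this key is F#.
A fourth above E in this key is A.
A sixth above E in this key is C#.
Together with the bass E, this spells F# minor seventh in third inversion.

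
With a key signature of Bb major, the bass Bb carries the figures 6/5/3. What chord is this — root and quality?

G minor seventh

The figures 6/5/3 indicate a seventh chord in first inversion.
In first inversion the root lies a sixth above the bass: a sixth above Bb in Bb major is G.
The chord tones are Bb, D, F, G, giving G minor seventh.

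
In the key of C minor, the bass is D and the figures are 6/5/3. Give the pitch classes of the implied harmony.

A third above D in this key is F.
A fifth above D in this key is Ab.
A sixth above D in this key is Bb.
Together with the bass D, this spells Bb dominant seventh in first inversion.

D, F, Ab, Bb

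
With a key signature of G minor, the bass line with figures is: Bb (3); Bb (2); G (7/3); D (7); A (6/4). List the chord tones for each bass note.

Bb, D, F | Bb, C, Eb, G | G, Bb, D, F | D, F, A, C | A, D, F

Bb (5/3): Bb, D, F.
Bb (6/4/2): Bb, C, Eb, G.
G (7/5/3): G, Bb, D, F.
D (7/5/3): D, F, A, C.
A (6/4): A, D, F.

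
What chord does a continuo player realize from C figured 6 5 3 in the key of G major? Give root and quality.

The figures 6 5 3 indicate a seventh chord in first inversion.
In first inversion the root lies a sixth above the bass: a sixth above C in G major is A.
The chord tones are C, E, G, A, giving A minor seventh.

A minor seventh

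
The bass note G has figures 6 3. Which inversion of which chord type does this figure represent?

triad, first inversion

Intervals of 6/3 above the bass form a triad; the bass is the third, so this is first inversion.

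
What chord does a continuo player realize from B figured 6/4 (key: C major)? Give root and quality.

E minor

The figures 6/4 indicate a triad in second inversion.
In second inversion the root lies a fourth above the bass: a fourth above B in C major is E.
The chord tones are B, E, G, giving E minor.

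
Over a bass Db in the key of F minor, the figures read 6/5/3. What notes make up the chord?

A third above Db in this key is F.
A fifth above Db in this key is Ab.
A sixth above Db in this key is Bb.
Together with the bass Db, this spells Bb minor seventh in first inversion.

Db, F, Ab, Bb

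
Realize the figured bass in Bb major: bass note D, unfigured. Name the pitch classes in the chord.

D, F, A

An unfigured bass implies 5/3.
A third above D in this key is F.
A fifth above D in this key is A.
Together with the bass D, this spells D minor in root position.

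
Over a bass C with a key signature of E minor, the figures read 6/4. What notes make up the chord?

C, F#, A

A fourth above C in this key is F#.
A sixth above C in this key is A.
Together with the bass C, this spells F# diminished in second inversion.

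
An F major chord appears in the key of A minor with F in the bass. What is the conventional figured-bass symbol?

F is the root of F major, so the chord is in root position.
A triad in root position is figured 5/3, conventionally abbreviated (no figures — root-position triad).

no figures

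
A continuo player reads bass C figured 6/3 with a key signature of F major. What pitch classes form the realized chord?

A third above C in this key is E.
A sixth above C in this key is A.
Together with the bass C, this spells A minor in first inversion.

C, E, A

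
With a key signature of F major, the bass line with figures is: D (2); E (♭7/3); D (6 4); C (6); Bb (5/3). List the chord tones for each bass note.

D, E, G, Bb | E, G, Bb, Db | D, G, Bb | C, E, A | Bb, D, F

D (6/4/2): D, E, G, Bb.
E (b7/5/3): E, G, Bb, Db.
D (6/4): D, G, Bb.
C (6/3): C, E, A.
Bb (5/3): Bb, D, F.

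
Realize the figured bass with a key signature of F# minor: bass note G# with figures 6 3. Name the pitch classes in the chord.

G#, B, E

A third above G# in this key is B.
A sixth above G# in this key is E.
Together with the bass G#, this spells E major in first inversion.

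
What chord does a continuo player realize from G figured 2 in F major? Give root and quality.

A minor seventh

The figures 2 indicate a seventh chord in third inversion.
In third inversion the root lies a second above the bass: a second above G in F major is A.
The chord tones are G, A, C, E, giving A minor seventh.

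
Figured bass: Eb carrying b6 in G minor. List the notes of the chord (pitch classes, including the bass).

Eb, G, Cb

The written figures b6 are shorthand for 6/3: the 3 is implied.
A third above Eb in this key is G.
A sixth above Eb in this key is C, lowered to Cb by the flat.
Together with the bass Eb, this spells Cb augmented in first inversion.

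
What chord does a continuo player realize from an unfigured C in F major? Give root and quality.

An unfigured bass indicates a triad in root position.
In root position the bass is the root, so the root is C.
The chord tones are C, E, G, giving C major.

C major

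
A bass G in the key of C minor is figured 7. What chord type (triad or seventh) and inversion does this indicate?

seventh chord, root position

7 is shorthand for 7/5/3.
Intervals of 7/5/3 above the bass form a seventh chord; the bass is the root, so this is root position.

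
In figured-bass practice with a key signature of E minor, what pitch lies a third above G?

Counting 2 letter steps above G lands on B; in E minor, that letter is B.

B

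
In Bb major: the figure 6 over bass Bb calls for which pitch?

Counting 5 letter steps above Bb lands on G; in Bb major, that letter is G.

G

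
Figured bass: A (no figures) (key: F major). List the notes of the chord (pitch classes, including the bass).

An unfigured bass implies 5/3.
A third above A in this key is C.
A fifth above A in this key is E.
Together with the bass A, this spells A minor in root position.

A, C, E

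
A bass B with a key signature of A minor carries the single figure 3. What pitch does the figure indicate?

Counting 2 letter steps above B lands on D; in A minor, that letter is D.

D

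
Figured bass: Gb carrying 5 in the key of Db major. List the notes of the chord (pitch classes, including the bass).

Gb, Bb, Db

The written figures 5 are shorthand for 5/3: the 3 is implied.
A third above Gb in this key is Bb.
A fifth above Gb in this key is Db.
Together with the bass Gb, this spells Gb major in root position.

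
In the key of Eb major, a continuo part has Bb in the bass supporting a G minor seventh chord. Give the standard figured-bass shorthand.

6/5

Bb is the third of G minor seventh, so the chord is in first inversion.
A seventh chord in first inversion is figured 6/5/3, conventionally abbreviated 6/5.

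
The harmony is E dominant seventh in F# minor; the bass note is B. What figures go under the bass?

4/3

B is the fifth of E dominant seventh, so the chord is in second inversion.
A seventh chord in second inversion is figured 6/4/3, conventionally abbreviated 4/3.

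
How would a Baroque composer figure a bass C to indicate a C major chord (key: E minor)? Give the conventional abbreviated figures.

no figures

C is the root of C major, so the chord is in root position.
A triad in root position is figured 5/3, conventionally abbreviated (no figures — root-position triad).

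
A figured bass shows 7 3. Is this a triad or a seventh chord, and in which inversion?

7 3 is shorthand for 7/5/3.
Intervals of 7/5/3 above the bass form a seventh chord; the bass is the root, so this is root position.

seventh chord, root position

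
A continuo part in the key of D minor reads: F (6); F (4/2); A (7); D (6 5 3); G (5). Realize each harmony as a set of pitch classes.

F, A, D | F, G, Bb, D | A, C, E, G | D, F, A, Bb | G, Bb, D

F (6/3): F, A, D.
F (6/4/2): F, G, Bb, D.
A (7/5/3): A, C, E, G.
D (6/5/3): D, F, A, Bb.
G (5/3): G, Bb, D.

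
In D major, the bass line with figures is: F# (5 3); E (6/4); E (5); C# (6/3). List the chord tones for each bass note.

F#, A, C# | E, A, C# | E, G, B | C#, E, A

F# (5/3): F#, A, C#.
E (6/4): E, A, C#.
E (5/3): E, G, B.
C# (6/3): C#, E, A.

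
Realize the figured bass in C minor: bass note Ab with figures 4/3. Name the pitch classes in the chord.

Ab, C, D, F

The written figures 4/3 are shorthand for 6/4/3: the 6 is implied.
A third above Ab in this key is C.
A fourth above Ab in this key is D.
A sixth above Ab in this key is F.
Together with the bass Ab, this spells D half-diminished seventh in second inversion.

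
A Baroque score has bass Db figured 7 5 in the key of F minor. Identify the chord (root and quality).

The figures 7 5 indicate a seventh chord in root position.
In root position the bass is the root, so the root is Db.
The chord tones are Db, F, Ab, C, giving Db major seventh.

Db major seventh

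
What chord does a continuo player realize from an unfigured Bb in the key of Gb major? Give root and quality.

An unfigured bass indicates a triad in root position.
In root position the bass is the root, so the root is Bb.
The chord tones are Bb, Db, F, giving Bb minor.

Bb minor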